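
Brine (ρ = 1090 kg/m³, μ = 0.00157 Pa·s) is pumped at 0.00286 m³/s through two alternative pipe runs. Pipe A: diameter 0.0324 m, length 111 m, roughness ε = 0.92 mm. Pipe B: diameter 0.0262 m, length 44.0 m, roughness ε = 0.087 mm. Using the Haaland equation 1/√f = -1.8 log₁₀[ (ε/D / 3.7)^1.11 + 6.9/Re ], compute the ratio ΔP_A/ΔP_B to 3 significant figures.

ΔP_A/ΔP_B ≈ 1.75

Pipe A: V = Q/A = 0.00286/0.0008245 = 3.469 m/s; Re = 7.803e+04; ε/D = 0.0284; Haaland → f = 0.05641; ΔP_A = f(L/D)(ρV²/2) = 1.267e+06 Pa.
Pipe B: V = Q/A = 0.00286/0.0005391 = 5.305 m/s; Re = 9.649e+04; ε/D = 0.00332; Haaland → f = 0.02812; ΔP_B = f(L/D)(ρV²/2) = 7.242e+05 Pa.
ΔP_A/ΔP_B = 1.267e+06/7.242e+05 = 1.75.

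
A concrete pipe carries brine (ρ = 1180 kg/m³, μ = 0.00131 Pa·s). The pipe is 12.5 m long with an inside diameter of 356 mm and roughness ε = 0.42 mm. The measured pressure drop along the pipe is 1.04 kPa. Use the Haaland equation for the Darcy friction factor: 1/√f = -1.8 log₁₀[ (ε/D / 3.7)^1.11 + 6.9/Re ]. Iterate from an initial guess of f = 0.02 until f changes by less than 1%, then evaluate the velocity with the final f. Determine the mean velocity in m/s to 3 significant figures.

V ≈ 1.55 m/s

Rearranging Darcy-Weisbach: V = √(2·ΔP·D/(f·L·ρ)). With ε/D = 0.00042/0.356 = 0.00118, iterate starting from f = 0.02:
  f = 0.02 → V = √(2·1040·0.356/(0.02·12.5·1180)) = 1.584 m/s; Re = ρVD/μ = 5.08e+05; f → 0.02095
  f = 0.02095 → V = 1.548 m/s; Re = 4.964e+05; f → 0.02096
Converged (Δf/f < 1%). With the final f = 0.02096: V = √(2·1040·0.356/(0.02096·12.5·1180)) = 1.548 m/s.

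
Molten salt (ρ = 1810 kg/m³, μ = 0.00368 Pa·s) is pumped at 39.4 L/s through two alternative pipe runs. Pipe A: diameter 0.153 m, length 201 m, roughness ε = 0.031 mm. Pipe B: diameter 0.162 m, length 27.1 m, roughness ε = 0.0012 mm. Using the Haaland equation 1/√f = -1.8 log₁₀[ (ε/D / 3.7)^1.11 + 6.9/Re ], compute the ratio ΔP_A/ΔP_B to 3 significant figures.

ΔP_A/ΔP_B ≈ 10.5

Pipe A: V = Q/A = 0.0394/0.01839 = 2.143 m/s; Re = 1.613e+05; ε/D = 0.000203; Haaland → f = 0.0174; ΔP_A = f(L/D)(ρV²/2) = 9.5e+04 Pa.
Pipe B: V = Q/A = 0.0394/0.02061 = 1.912 m/s; Re = 1.523e+05; ε/D = 7.41e-06; Haaland → f = 0.01639; ΔP_B = f(L/D)(ρV²/2) = 9067 Pa.
ΔP_A/ΔP_B = 9.5e+04/9067 = 10.5.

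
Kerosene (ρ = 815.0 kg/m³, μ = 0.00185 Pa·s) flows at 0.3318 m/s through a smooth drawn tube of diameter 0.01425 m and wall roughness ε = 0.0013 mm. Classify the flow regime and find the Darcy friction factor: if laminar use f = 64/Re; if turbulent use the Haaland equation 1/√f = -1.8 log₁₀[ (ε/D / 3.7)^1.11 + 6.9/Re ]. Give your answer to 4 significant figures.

f ≈ 0.03073

Re = ρVD/μ = 815·0.3318·0.01425/0.00185 = 2083.
Re < 2300 → laminar, so f = 64/Re = 0.03073 (roughness is irrelevant in laminar flow).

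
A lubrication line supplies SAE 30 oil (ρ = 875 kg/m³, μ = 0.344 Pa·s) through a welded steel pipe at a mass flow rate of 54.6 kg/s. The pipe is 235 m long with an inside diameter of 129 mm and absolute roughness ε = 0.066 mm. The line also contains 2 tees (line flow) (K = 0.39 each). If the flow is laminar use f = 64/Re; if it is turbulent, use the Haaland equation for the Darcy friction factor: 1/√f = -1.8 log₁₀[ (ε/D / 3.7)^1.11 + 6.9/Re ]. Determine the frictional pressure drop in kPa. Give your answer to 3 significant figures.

A = πD²/4 = π(0.129)²/4 = 0.01307 m²; mean velocity V = ṁ/(ρA) = 54.6/(875 · 0.01307) = 4.774 m/s.
Reynolds number Re = ρVD/μ = 875 · 4.774 · 0.129 / 0.344 = 1567.
Re < 2300 → laminar flow, so f = 64/Re = 64/1567 = 0.04085 (the turbulent correlation is not needed).
Total minor-loss coefficient ΣK = 2·0.39 = 0.78.
ΔP = [f·L/D + ΣK]·(ρV²/2) = [0.04085·235/0.129 + 0.78]·(875·4.774²/2) = [74.42 + 0.78]·9973 = 7.5e+05 Pa.
ΔP = 7.5e+05 Pa = 750 kPa.

ΔP ≈ 750 kPa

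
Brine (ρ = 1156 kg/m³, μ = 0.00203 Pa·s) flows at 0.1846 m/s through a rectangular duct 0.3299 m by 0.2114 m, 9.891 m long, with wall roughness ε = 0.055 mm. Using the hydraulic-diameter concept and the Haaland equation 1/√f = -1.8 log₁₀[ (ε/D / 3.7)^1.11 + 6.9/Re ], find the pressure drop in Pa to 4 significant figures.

ΔP ≈ 18.40 Pa

Hydraulic diameter D_h = 4A/P = 4·(0.3299·0.2114)/(2·(0.3299+0.2114)) = 0.279/1.083 = 0.2577 m.
Re = ρVD_h/μ = 1156·0.1846·0.2577/0.00203 = 2.709e+04.
ε/D_h = 5.5e-05/0.2577 = 0.000213; Haaland gives 1/√f = -1.8 log₁₀[1.97e-05+0.000255] = 6.411, so f = 0.02433.
ΔP = f(L/D_h)(ρV²/2) = 0.02433·9.891/0.2577·19.7 = 18.4 Pa.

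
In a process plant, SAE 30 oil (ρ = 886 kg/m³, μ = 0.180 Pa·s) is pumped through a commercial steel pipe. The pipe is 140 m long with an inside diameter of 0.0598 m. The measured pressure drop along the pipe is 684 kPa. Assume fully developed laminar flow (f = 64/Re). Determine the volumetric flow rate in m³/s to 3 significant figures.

For laminar flow, f = 64/Re with Re = ρVD/μ, so Darcy-Weisbach reduces to ΔP = 32μLV/D². Solving for V: V = ΔP·D²/(32μL) = 6.84e+05·(0.0598)²/(32·0.18·140) = 3.033 m/s.
Check: Re = ρVD/μ = 886·3.033·0.0598/0.18 = 892.8 < 2300, so the laminar assumption holds.
Q = V·A = 3.033·(π/4·0.0598²) = 0.008519 m³/s = 0.00852 m³/s.

Q ≈ 0.00852 m³/s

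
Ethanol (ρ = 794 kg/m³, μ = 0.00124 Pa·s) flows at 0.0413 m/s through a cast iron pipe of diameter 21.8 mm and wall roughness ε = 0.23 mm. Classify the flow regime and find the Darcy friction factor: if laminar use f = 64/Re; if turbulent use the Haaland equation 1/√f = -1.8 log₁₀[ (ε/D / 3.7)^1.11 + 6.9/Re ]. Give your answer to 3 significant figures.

Re = ρVD/μ = 794·0.0413·0.0218/0.00124 = 576.5.
Re < 2300 → laminar, so f = 64/Re = 0.111 (roughness is irrelevant in laminar flow).

f ≈ 0.111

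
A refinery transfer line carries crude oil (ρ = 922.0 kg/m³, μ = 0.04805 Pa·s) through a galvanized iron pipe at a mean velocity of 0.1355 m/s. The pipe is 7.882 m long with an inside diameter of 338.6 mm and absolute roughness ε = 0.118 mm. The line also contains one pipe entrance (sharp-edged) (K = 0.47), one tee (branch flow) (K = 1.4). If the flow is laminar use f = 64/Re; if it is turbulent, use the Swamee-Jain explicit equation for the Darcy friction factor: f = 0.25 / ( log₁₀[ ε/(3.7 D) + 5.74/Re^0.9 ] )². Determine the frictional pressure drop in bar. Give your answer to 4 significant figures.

Reynolds number Re = ρVD/μ = 922 · 0.1355 · 0.3386 / 0.0481 = 880.4.
Re < 2300 → laminar flow, so f = 64/Re = 64/880.4 = 0.0727 (the turbulent correlation is not needed).
Total minor-loss coefficient ΣK = 1·0.47 + 1·1.4 = 1.87.
ΔP = [f·L/D + ΣK]·(ρV²/2) = [0.0727·7.882/0.3386 + 1.87]·(922·0.1355²/2) = [1.692 + 1.87]·8.464 = 30.15 Pa.
ΔP = 30.15 Pa = 3.015×10^-4 bar.

ΔP ≈ 3.015×10^-4 bar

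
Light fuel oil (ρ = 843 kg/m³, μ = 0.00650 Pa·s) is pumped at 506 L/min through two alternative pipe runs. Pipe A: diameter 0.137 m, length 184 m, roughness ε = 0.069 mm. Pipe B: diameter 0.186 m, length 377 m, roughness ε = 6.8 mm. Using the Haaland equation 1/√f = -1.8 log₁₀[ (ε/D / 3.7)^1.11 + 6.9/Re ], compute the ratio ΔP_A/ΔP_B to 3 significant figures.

Pipe A: V = Q/A = 0.008433/0.01474 = 0.5721 m/s; Re = 1.016e+04; ε/D = 0.000504; Haaland → f = 0.03137; ΔP_A = f(L/D)(ρV²/2) = 5812 Pa.
Pipe B: V = Q/A = 0.008433/0.02717 = 0.3104 m/s; Re = 7487; ε/D = 0.0366; Haaland → f = 0.06596; ΔP_B = f(L/D)(ρV²/2) = 5428 Pa.
ΔP_A/ΔP_B = 5812/5428 = 1.07.

ΔP_A/ΔP_B ≈ 1.07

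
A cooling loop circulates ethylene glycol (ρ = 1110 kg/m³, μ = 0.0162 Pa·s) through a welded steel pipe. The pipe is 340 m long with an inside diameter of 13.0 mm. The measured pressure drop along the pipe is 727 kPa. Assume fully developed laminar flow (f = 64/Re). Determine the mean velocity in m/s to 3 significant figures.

For laminar flow, f = 64/Re with Re = ρVD/μ, so Darcy-Weisbach reduces to ΔP = 32μLV/D². Solving for V: V = ΔP·D²/(32μL) = 7.27e+05·(0.013)²/(32·0.0162·340) = 0.6971 m/s.
Check: Re = ρVD/μ = 1110·0.6971·0.013/0.0162 = 620.9 < 2300, so the laminar assumption holds.

V ≈ 0.697 m/s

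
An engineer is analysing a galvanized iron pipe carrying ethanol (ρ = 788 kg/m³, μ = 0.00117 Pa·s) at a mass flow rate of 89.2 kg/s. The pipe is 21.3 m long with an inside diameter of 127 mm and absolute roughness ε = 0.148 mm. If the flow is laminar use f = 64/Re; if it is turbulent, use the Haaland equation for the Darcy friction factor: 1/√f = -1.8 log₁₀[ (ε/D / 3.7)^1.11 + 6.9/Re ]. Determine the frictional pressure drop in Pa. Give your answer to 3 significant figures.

A = πD²/4 = π(0.127)²/4 = 0.01267 m²; mean velocity V = ṁ/(ρA) = 89.2/(788 · 0.01267) = 8.936 m/s.
Reynolds number Re = ρVD/μ = 788 · 8.936 · 0.127 / 0.00117 = 7.643e+05.
Re > 4000 → turbulent. Relative roughness ε/D = 0.000148/0.127 = 0.00117. Haaland: 1/√f = -1.8 log₁₀[(0.00117/3.7)^1.11 + 6.9/7.643e+05] = -1.8 log₁₀[0.00013 + 9.03e-06] = 6.944, so f = 0.02074.
Darcy-Weisbach: ΔP = f(L/D)(ρV²/2) = 0.02074·(21.3/0.127)·(788·8.936²/2) = 0.02074·167.7·3.146e+04 = 1.094e+05 Pa.

ΔP ≈ 109000 Pa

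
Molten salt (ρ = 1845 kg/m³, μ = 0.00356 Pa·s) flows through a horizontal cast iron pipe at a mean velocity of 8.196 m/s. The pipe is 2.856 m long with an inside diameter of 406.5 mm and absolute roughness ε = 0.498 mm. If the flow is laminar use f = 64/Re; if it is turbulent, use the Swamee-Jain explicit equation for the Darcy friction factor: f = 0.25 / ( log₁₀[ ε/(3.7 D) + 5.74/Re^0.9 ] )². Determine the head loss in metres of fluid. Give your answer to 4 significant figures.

Reynolds number Re = ρVD/μ = 1845 · 8.196 · 0.4065 / 0.00356 = 1.727e+06.
Re > 4000 → turbulent. Relative roughness ε/D = 0.000498/0.4065 = 0.00123. Swamee-Jain: f = 0.25/(log₁₀[0.00123/3.7 + 5.74/1.727e+06^0.9])² = 0.25/(log₁₀[0.000331 + 1.4e-05])² = 0.25/(-3.462)² = 0.02086.
Darcy-Weisbach: ΔP = f(L/D)(ρV²/2) = 0.02086·(2.856/0.4065)·(1845·8.196²/2) = 0.02086·7.026·6.197e+04 = 9081 Pa.
Head loss h_f = ΔP/(ρg) = 9081/(1845·9.81) = 0.5017 m.

h_f ≈ 0.5017 m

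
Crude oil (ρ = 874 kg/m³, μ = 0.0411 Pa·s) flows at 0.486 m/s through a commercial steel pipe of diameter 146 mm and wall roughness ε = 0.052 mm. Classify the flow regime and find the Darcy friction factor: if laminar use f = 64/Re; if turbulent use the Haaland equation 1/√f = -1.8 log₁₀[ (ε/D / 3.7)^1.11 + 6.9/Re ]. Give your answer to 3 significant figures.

f ≈ 0.0424

Re = ρVD/μ = 874·0.486·0.146/0.0411 = 1509.
Re < 2300 → laminar, so f = 64/Re = 0.04242 (roughness is irrelevant in laminar flow).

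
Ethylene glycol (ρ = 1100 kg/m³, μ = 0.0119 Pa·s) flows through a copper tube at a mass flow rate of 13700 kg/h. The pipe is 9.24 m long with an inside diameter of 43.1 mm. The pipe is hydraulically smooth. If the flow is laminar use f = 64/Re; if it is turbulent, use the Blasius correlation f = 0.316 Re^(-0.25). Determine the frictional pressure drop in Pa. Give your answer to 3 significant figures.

ṁ = 13700 kg/h = 13700/3600 = 3.806 kg/s.
A = πD²/4 = π(0.0431)²/4 = 0.001459 m²; mean velocity V = ṁ/(ρA) = 3.806/(1100 · 0.001459) = 2.371 m/s.
Reynolds number Re = ρVD/μ = 1100 · 2.371 · 0.0431 / 0.0119 = 9447.
Re > 4000 → turbulent. Smooth-pipe (Blasius): f = 0.316 Re^(-0.25) = 0.316/(9447)^0.25 = 0.03205.
Darcy-Weisbach: ΔP = f(L/D)(ρV²/2) = 0.03205·(9.24/0.0431)·(1100·2.371²/2) = 0.03205·214.4·3093 = 2.125e+04 Pa.

ΔP ≈ 21300 Pa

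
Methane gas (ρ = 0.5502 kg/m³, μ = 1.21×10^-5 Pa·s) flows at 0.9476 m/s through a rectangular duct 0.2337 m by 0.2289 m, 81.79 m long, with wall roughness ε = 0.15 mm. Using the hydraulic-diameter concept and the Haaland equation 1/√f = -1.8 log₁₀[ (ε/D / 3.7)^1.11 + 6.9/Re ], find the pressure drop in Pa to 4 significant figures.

ΔP ≈ 2.771 Pa

Hydraulic diameter D_h = 4A/P = 4·(0.2337·0.2289)/(2·(0.2337+0.2289)) = 0.214/0.9252 = 0.2313 m.
Re = ρVD_h/μ = 0.5502·0.9476·0.2313/1.21e-05 = 9965.
ε/D_h = 0.00015/0.2313 = 0.000649; Haaland gives 1/√f = -1.8 log₁₀[6.77e-05+0.000692] = 5.614, so f = 0.03172.
ΔP = f(L/D_h)(ρV²/2) = 0.03172·81.79/0.2313·0.247 = 2.771 Pa.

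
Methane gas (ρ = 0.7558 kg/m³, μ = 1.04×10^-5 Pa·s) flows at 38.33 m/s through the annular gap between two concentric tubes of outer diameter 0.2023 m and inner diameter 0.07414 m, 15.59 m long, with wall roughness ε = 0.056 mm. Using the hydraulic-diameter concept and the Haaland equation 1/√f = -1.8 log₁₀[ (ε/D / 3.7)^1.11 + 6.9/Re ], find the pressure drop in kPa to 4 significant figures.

Hydraulic diameter D_h = 4A/P = D_o - D_i = 0.2023 - 0.07414 = 0.1282 m.
Re = ρVD_h/μ = 0.7558·38.33·0.1282/1.04e-05 = 3.57e+05.
ε/D_h = 5.6e-05/0.1282 = 0.000437; Haaland gives 1/√f = -1.8 log₁₀[4.37e-05+1.93e-05] = 7.561, so f = 0.01749.
ΔP = f(L/D_h)(ρV²/2) = 0.01749·15.59/0.1282·555.2 = 1181 Pa.
ΔP = 1.181 kPa.

ΔP ≈ 1.181 kPa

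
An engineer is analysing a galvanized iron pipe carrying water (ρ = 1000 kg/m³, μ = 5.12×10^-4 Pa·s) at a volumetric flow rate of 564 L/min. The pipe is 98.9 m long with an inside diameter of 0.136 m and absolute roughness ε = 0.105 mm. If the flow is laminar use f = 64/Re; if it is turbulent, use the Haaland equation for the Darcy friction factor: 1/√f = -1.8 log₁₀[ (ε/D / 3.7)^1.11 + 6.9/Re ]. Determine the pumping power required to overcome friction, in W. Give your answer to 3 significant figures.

P ≈ 28.9 W

Q = 564 L/min = 564/60000 = 0.0094 m³/s.
Cross-sectional area A = πD²/4 = π(0.136)²/4 = 0.01453 m²; mean velocity V = Q/A = 0.0094/0.01453 = 0.6471 m/s.
Reynolds number Re = ρVD/μ = 1000 · 0.6471 · 0.136 / 0.000512 = 1.719e+05.
Re > 4000 → turbulent. Relative roughness ε/D = 0.000105/0.136 = 0.000772. Haaland: 1/√f = -1.8 log₁₀[(0.000772/3.7)^1.11 + 6.9/1.719e+05] = -1.8 log₁₀[8.21e-05 + 4.01e-05] = 7.043, so f = 0.02016.
Darcy-Weisbach: ΔP = f(L/D)(ρV²/2) = 0.02016·(98.9/0.136)·(1000·0.6471²/2) = 0.02016·727.2·209.4 = 3070 Pa.
Pumping power P = QΔP = 0.0094·3070 = 28.85 W = 28.9 W.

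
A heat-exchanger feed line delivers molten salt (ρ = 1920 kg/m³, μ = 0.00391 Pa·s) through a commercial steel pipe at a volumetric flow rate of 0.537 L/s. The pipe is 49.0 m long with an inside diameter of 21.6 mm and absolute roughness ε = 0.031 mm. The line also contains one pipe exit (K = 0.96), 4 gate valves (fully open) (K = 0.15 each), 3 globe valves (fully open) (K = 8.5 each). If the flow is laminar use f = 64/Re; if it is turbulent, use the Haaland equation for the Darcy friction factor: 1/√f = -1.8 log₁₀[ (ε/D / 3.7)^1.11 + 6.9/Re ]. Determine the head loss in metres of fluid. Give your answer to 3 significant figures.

Q = 0.537 L/s = 0.537/1000 = 0.000537 m³/s.
Cross-sectional area A = πD²/4 = π(0.0216)²/4 = 0.0003664 m²; mean velocity V = Q/A = 0.000537/0.0003664 = 1.465 m/s.
Reynolds number Re = ρVD/μ = 1920 · 1.465 · 0.0216 / 0.00391 = 1.554e+04.
Re > 4000 → turbulent. Relative roughness ε/D = 3.1e-05/0.0216 = 0.00144. Haaland: 1/√f = -1.8 log₁₀[(0.00144/3.7)^1.11 + 6.9/1.554e+04] = -1.8 log₁₀[0.000163 + 0.000444] = 5.79, so f = 0.02983.
Total minor-loss coefficient ΣK = 1·0.96 + 4·0.15 + 3·8.5 = 27.1.
ΔP = [f·L/D + ΣK]·(ρV²/2) = [0.02983·49/0.0216 + 27.1]·(1920·1.465²/2) = [67.67 + 27.1]·2062 = 1.953e+05 Pa.
Head loss h_f = ΔP/(ρg) = 1.953e+05/(1920·9.81) = 10.4 m.

h_f ≈ 10.4 m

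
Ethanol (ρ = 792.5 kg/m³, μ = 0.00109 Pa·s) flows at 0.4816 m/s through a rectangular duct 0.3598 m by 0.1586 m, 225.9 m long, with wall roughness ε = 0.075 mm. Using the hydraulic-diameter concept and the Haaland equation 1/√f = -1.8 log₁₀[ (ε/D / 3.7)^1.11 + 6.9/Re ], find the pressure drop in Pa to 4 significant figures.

Hydraulic diameter D_h = 4A/P = 4·(0.3598·0.1586)/(2·(0.3598+0.1586)) = 0.2283/1.037 = 0.2202 m.
Re = ρVD_h/μ = 792.5·0.4816·0.2202/0.00109 = 7.709e+04.
ε/D_h = 7.5e-05/0.2202 = 0.000341; Haaland gives 1/√f = -1.8 log₁₀[3.31e-05+8.95e-05] = 7.04, so f = 0.02017.
ΔP = f(L/D_h)(ρV²/2) = 0.02017·225.9/0.2202·91.91 = 1902 Pa.

ΔP ≈ 1902 Pa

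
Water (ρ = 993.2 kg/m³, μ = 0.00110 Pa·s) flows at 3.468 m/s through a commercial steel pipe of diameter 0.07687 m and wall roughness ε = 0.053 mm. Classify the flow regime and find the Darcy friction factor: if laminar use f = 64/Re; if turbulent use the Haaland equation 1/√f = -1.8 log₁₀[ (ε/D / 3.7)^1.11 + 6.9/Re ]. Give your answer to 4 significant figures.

Re = ρVD/μ = 993.2·3.468·0.07687/0.0011 = 2.407e+05.
Re > 4000 → turbulent. ε/D = 5.3e-05/0.07687 = 0.000689; Haaland: 1/√f = -1.8 log₁₀[7.25e-05 + 2.87e-05] = 7.191, so f = 0.01934.

f ≈ 0.01934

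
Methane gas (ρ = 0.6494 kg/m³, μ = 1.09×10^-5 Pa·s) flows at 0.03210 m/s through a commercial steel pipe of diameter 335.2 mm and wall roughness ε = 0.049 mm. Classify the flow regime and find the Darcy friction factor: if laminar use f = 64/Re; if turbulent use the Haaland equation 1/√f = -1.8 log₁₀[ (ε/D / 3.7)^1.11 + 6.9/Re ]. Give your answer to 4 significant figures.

Re = ρVD/μ = 0.6494·0.0321·0.3352/1.09e-05 = 641.1.
Re < 2300 → laminar, so f = 64/Re = 0.09984 (roughness is irrelevant in laminar flow).

f ≈ 0.09984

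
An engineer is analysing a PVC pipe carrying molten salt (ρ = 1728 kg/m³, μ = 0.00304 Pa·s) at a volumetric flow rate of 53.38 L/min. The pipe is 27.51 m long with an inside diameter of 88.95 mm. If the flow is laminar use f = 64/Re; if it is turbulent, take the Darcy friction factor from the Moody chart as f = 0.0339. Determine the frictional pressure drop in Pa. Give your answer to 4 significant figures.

ΔP ≈ 185.7 Pa

Q = 53.38 L/min = 53.38/60000 = 0.0008897 m³/s.
Cross-sectional area A = πD²/4 = π(0.08895)²/4 = 0.006214 m²; mean velocity V = Q/A = 0.0008897/0.006214 = 0.1432 m/s.
Reynolds number Re = ρVD/μ = 1728 · 0.1432 · 0.08895 / 0.00304 = 7239.
Re > 4000 → turbulent; use the Moody-chart value f = 0.0339.
Darcy-Weisbach: ΔP = f(L/D)(ρV²/2) = 0.0339·(27.51/0.08895)·(1728·0.1432²/2) = 0.0339·309.3·17.71 = 185.7 Pa.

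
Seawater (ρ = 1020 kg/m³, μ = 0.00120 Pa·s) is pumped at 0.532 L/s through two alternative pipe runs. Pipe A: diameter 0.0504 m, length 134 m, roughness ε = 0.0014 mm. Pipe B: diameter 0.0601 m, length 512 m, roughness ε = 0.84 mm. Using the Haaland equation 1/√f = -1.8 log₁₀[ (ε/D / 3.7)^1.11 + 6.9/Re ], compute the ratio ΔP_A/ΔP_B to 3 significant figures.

Pipe A: V = Q/A = 0.000532/0.001995 = 0.2667 m/s; Re = 1.142e+04; ε/D = 2.78e-05; Haaland → f = 0.02981; ΔP_A = f(L/D)(ρV²/2) = 2875 Pa.
Pipe B: V = Q/A = 0.000532/0.002837 = 0.1875 m/s; Re = 9580; ε/D = 0.014; Haaland → f = 0.04716; ΔP_B = f(L/D)(ρV²/2) = 7206 Pa.
ΔP_A/ΔP_B = 2875/7206 = 0.399.

ΔP_A/ΔP_B ≈ 0.399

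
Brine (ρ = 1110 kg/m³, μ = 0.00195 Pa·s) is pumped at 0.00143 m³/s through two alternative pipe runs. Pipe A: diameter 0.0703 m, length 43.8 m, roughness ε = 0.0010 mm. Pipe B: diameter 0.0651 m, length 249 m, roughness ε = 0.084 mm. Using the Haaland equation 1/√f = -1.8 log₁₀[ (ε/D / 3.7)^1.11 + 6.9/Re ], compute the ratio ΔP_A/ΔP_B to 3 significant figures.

ΔP_A/ΔP_B ≈ 0.113

Pipe A: V = Q/A = 0.00143/0.003882 = 0.3684 m/s; Re = 1.474e+04; ε/D = 1.42e-05; Haaland → f = 0.02785; ΔP_A = f(L/D)(ρV²/2) = 1307 Pa.
Pipe B: V = Q/A = 0.00143/0.003329 = 0.4296 m/s; Re = 1.592e+04; ε/D = 0.00129; Haaland → f = 0.02945; ΔP_B = f(L/D)(ρV²/2) = 1.154e+04 Pa.
ΔP_A/ΔP_B = 1307/1.154e+04 = 0.113.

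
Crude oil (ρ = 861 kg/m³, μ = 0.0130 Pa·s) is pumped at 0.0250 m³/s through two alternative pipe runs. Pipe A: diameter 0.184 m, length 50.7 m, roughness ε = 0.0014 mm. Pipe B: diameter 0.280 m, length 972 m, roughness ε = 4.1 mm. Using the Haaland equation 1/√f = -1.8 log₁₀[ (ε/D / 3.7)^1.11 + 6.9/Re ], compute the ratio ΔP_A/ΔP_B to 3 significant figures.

ΔP_A/ΔP_B ≈ 0.259

Pipe A: V = Q/A = 0.025/0.02659 = 0.9402 m/s; Re = 1.146e+04; ε/D = 7.61e-06; Haaland → f = 0.02977; ΔP_A = f(L/D)(ρV²/2) = 3122 Pa.
Pipe B: V = Q/A = 0.025/0.06158 = 0.406 m/s; Re = 7529; ε/D = 0.0146; Haaland → f = 0.04888; ΔP_B = f(L/D)(ρV²/2) = 1.204e+04 Pa.
ΔP_A/ΔP_B = 3122/1.204e+04 = 0.259.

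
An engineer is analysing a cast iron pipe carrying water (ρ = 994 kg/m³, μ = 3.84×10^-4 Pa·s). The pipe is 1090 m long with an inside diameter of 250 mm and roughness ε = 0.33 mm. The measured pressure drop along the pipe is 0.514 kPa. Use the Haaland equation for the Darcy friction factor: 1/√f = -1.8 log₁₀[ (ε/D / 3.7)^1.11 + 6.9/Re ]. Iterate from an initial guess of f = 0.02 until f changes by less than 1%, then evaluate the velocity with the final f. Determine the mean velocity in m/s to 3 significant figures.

V ≈ 0.0996 m/s

Rearranging Darcy-Weisbach: V = √(2·ΔP·D/(f·L·ρ)). With ε/D = 0.00033/0.25 = 0.00132, iterate starting from f = 0.02:
  f = 0.02 → V = √(2·514·0.25/(0.02·1090·994)) = 0.1089 m/s; Re = ρVD/μ = 7.048e+04; f → 0.02372
  f = 0.02372 → V = 0.1 m/s; Re = 6.472e+04; f → 0.02392
Converged (Δf/f < 1%). With the final f = 0.02392: V = √(2·514·0.25/(0.02392·1090·994)) = 0.09959 m/s.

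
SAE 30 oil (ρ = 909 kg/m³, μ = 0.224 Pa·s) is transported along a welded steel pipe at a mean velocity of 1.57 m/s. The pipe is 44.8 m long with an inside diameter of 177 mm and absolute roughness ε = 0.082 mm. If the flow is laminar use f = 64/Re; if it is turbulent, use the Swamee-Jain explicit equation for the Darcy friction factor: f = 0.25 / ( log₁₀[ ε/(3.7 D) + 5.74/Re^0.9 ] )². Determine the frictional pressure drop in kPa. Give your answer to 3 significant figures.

Reynolds number Re = ρVD/μ = 909 · 1.57 · 0.177 / 0.224 = 1128.
Re < 2300 → laminar flow, so f = 64/Re = 64/1128 = 0.05675 (the turbulent correlation is not needed).
Darcy-Weisbach: ΔP = f(L/D)(ρV²/2) = 0.05675·(44.8/0.177)·(909·1.57²/2) = 0.05675·253.1·1120 = 1.609e+04 Pa.
ΔP = 1.609e+04 Pa = 16.1 kPa.

ΔP ≈ 16.1 kPa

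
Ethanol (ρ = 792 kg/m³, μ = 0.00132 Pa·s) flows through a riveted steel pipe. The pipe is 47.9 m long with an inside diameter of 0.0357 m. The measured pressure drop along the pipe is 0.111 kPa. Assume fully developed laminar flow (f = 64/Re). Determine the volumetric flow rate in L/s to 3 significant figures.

For laminar flow, f = 64/Re with Re = ρVD/μ, so Darcy-Weisbach reduces to ΔP = 32μLV/D². Solving for V: V = ΔP·D²/(32μL) = 111·(0.0357)²/(32·0.00132·47.9) = 0.06992 m/s.
Check: Re = ρVD/μ = 792·0.06992·0.0357/0.00132 = 1498 < 2300, so the laminar assumption holds.
Q = V·A = 0.06992·(π/4·0.0357²) = 6.999e-05 m³/s = 0.0700 L/s.

Q ≈ 0.0700 L/s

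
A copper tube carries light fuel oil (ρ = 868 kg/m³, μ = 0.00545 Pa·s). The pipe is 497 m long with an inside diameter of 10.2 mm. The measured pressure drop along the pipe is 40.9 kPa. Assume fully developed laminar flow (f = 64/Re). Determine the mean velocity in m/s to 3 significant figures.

For laminar flow, f = 64/Re with Re = ρVD/μ, so Darcy-Weisbach reduces to ΔP = 32μLV/D². Solving for V: V = ΔP·D²/(32μL) = 4.09e+04·(0.0102)²/(32·0.00545·497) = 0.04909 m/s.
Check: Re = ρVD/μ = 868·0.04909·0.0102/0.00545 = 79.75 < 2300, so the laminar assumption holds.

V ≈ 0.0491 m/s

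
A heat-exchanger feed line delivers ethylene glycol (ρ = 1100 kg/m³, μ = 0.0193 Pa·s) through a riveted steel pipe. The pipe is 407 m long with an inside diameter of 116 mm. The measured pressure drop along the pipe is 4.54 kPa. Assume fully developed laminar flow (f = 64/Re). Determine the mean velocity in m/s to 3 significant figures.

V ≈ 0.243 m/s

For laminar flow, f = 64/Re with Re = ρVD/μ, so Darcy-Weisbach reduces to ΔP = 32μLV/D². Solving for V: V = ΔP·D²/(32μL) = 4540·(0.116)²/(32·0.0193·407) = 0.243 m/s.
Check: Re = ρVD/μ = 1100·0.243·0.116/0.0193 = 1607 < 2300, so the laminar assumption holds.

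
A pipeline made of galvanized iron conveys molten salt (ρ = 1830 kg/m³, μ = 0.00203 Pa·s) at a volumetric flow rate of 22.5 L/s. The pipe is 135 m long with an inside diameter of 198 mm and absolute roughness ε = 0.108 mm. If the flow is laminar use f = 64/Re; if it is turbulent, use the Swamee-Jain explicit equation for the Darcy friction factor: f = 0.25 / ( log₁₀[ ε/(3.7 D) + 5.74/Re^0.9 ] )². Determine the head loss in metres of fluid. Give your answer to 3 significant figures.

Q = 22.5 L/s = 22.5/1000 = 0.0225 m³/s.
Cross-sectional area A = πD²/4 = π(0.198)²/4 = 0.03079 m²; mean velocity V = Q/A = 0.0225/0.03079 = 0.7307 m/s.
Reynolds number Re = ρVD/μ = 1830 · 0.7307 · 0.198 / 0.00203 = 1.304e+05.
Re > 4000 → turbulent. Relative roughness ε/D = 0.000108/0.198 = 0.000545. Swamee-Jain: f = 0.25/(log₁₀[0.000545/3.7 + 5.74/1.304e+05^0.9])² = 0.25/(log₁₀[0.000147 + 0.000143])² = 0.25/(-3.537)² = 0.01998.
Darcy-Weisbach: ΔP = f(L/D)(ρV²/2) = 0.01998·(135/0.198)·(1830·0.7307²/2) = 0.01998·681.8·488.6 = 6657 Pa.
Head loss h_f = ΔP/(ρg) = 6657/(1830·9.81) = 0.371 m.

h_f ≈ 0.371 m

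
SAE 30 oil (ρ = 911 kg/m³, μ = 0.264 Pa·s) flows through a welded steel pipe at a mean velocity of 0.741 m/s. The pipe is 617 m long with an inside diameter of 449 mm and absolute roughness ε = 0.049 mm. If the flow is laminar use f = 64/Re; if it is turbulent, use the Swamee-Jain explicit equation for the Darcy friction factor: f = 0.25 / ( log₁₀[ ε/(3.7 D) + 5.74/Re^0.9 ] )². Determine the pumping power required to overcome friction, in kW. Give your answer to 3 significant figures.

Reynolds number Re = ρVD/μ = 911 · 0.741 · 0.449 / 0.264 = 1148.
Re < 2300 → laminar flow, so f = 64/Re = 64/1148 = 0.05574 (the turbulent correlation is not needed).
Darcy-Weisbach: ΔP = f(L/D)(ρV²/2) = 0.05574·(617/0.449)·(911·0.741²/2) = 0.05574·1374·250.1 = 1.916e+04 Pa.
Q = V·A = 0.741·0.1583 = 0.1173 m³/s.
Pumping power P = QΔP = 0.1173·1.916e+04 = 2248 W = 2.25 kW.

P ≈ 2.25 kW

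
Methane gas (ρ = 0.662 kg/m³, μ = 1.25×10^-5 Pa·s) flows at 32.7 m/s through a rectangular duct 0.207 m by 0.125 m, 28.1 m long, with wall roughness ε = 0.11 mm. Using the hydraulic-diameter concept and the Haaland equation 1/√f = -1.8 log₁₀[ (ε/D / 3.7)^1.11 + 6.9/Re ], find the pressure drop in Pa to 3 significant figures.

ΔP ≈ 1230 Pa

Hydraulic diameter D_h = 4A/P = 4·(0.207·0.125)/(2·(0.207+0.125)) = 0.1035/0.664 = 0.1559 m.
Re = ρVD_h/μ = 0.662·32.7·0.1559/1.25e-05 = 2.699e+05.
ε/D_h = 0.00011/0.1559 = 0.000706; Haaland gives 1/√f = -1.8 log₁₀[7.43e-05+2.56e-05] = 7.201, so f = 0.01929.
ΔP = f(L/D_h)(ρV²/2) = 0.01929·28.1/0.1559·353.9 = 1231 Pa.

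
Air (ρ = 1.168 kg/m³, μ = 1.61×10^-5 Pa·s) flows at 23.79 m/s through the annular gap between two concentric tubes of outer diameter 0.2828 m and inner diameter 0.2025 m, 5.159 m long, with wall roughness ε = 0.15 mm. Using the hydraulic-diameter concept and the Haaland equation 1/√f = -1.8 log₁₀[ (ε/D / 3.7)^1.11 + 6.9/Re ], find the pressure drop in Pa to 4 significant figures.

ΔP ≈ 514.1 Pa

Hydraulic diameter D_h = 4A/P = D_o - D_i = 0.2828 - 0.2025 = 0.0803 m.
Re = ρVD_h/μ = 1.168·23.79·0.0803/1.61e-05 = 1.386e+05.
ε/D_h = 0.00015/0.0803 = 0.00187; Haaland gives 1/√f = -1.8 log₁₀[0.000219+4.98e-05] = 6.427, so f = 0.02421.
ΔP = f(L/D_h)(ρV²/2) = 0.02421·5.159/0.0803·330.5 = 514.1 Pa.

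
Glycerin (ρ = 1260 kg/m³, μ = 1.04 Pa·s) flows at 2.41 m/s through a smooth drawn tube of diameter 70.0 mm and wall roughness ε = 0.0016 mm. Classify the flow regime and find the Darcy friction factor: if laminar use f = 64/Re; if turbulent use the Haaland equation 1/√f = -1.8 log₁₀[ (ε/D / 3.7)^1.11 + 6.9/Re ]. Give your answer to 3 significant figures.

Re = ρVD/μ = 1260·2.41·0.07/1.04 = 204.4.
Re < 2300 → laminar, so f = 64/Re = 0.3131 (roughness is irrelevant in laminar flow).

f ≈ 0.313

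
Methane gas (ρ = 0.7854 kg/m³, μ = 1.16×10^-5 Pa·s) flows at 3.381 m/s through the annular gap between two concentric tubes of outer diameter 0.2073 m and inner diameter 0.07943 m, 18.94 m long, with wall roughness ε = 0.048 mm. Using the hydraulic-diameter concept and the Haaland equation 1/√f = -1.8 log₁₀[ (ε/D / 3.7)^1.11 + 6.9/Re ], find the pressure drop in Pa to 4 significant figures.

ΔP ≈ 16.15 Pa

Hydraulic diameter D_h = 4A/P = D_o - D_i = 0.2073 - 0.07943 = 0.1279 m.
Re = ρVD_h/μ = 0.7854·3.381·0.1279/1.16e-05 = 2.927e+04.
ε/D_h = 4.8e-05/0.1279 = 0.000375; Haaland gives 1/√f = -1.8 log₁₀[3.69e-05+0.000236] = 6.416, so f = 0.02429.
ΔP = f(L/D_h)(ρV²/2) = 0.02429·18.94/0.1279·4.489 = 16.15 Pa.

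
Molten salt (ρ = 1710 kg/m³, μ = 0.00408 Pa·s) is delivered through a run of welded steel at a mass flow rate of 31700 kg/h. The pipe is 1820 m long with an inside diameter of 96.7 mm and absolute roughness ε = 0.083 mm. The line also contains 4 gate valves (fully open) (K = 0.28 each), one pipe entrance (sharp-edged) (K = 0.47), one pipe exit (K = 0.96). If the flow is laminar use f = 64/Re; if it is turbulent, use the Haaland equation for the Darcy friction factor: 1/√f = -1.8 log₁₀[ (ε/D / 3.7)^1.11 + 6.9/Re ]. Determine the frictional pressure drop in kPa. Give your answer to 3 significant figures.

ΔP ≈ 203 kPa

ṁ = 31700 kg/h = 31700/3600 = 8.806 kg/s.
A = πD²/4 = π(0.0967)²/4 = 0.007344 m²; mean velocity V = ṁ/(ρA) = 8.806/(1710 · 0.007344) = 0.7012 m/s.
Reynolds number Re = ρVD/μ = 1710 · 0.7012 · 0.0967 / 0.00408 = 2.842e+04.
Re > 4000 → turbulent. Relative roughness ε/D = 8.3e-05/0.0967 = 0.000858. Haaland: 1/√f = -1.8 log₁₀[(0.000858/3.7)^1.11 + 6.9/2.842e+04] = -1.8 log₁₀[9.24e-05 + 0.000243] = 6.254, so f = 0.02556.
Total minor-loss coefficient ΣK = 4·0.28 + 1·0.47 + 1·0.96 = 2.55.
ΔP = [f·L/D + ΣK]·(ρV²/2) = [0.02556·1820/0.0967 + 2.55]·(1710·0.7012²/2) = [481.1 + 2.55]·420.3 = 2.033e+05 Pa.
ΔP = 2.033e+05 Pa = 203 kPa.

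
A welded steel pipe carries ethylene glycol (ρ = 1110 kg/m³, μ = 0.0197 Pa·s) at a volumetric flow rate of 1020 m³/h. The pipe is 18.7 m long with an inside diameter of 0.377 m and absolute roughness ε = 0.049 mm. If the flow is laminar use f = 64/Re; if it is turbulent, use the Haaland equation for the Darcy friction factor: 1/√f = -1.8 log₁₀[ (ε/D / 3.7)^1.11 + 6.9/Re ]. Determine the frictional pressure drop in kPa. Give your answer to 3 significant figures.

Q = 1020 m³/h = 1020/3600 = 0.2833 m³/s.
Cross-sectional area A = πD²/4 = π(0.377)²/4 = 0.1116 m²; mean velocity V = Q/A = 0.2833/0.1116 = 2.538 m/s.
Reynolds number Re = ρVD/μ = 1110 · 2.538 · 0.377 / 0.0197 = 5.392e+04.
Re > 4000 → turbulent. Relative roughness ε/D = 4.9e-05/0.377 = 0.00013. Haaland: 1/√f = -1.8 log₁₀[(0.00013/3.7)^1.11 + 6.9/5.392e+04] = -1.8 log₁₀[1.14e-05 + 0.000128] = 6.941, so f = 0.02076.
Darcy-Weisbach: ΔP = f(L/D)(ρV²/2) = 0.02076·(18.7/0.377)·(1110·2.538²/2) = 0.02076·49.6·3576 = 3682 Pa.
ΔP = 3682 Pa = 3.68 kPa.

ΔP ≈ 3.68 kPa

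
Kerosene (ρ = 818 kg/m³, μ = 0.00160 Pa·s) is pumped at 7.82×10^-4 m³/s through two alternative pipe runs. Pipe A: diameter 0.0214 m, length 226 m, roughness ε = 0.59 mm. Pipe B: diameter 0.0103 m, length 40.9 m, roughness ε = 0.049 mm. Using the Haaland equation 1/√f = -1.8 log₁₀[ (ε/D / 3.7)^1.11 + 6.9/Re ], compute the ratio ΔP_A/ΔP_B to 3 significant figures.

ΔP_A/ΔP_B ≈ 0.255

Pipe A: V = Q/A = 0.000782/0.0003597 = 2.174 m/s; Re = 2.379e+04; ε/D = 0.0276; Haaland → f = 0.05667; ΔP_A = f(L/D)(ρV²/2) = 1.157e+06 Pa.
Pipe B: V = Q/A = 0.000782/8.332e-05 = 9.385 m/s; Re = 4.942e+04; ε/D = 0.00476; Haaland → f = 0.0317; ΔP_B = f(L/D)(ρV²/2) = 4.534e+06 Pa.
ΔP_A/ΔP_B = 1.157e+06/4.534e+06 = 0.255.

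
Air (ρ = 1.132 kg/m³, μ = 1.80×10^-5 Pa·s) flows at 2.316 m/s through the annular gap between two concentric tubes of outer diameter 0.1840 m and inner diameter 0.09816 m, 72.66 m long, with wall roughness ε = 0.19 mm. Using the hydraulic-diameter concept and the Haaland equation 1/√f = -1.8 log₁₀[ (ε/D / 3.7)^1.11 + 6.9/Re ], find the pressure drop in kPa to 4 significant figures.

ΔP ≈ 0.08317 kPa

Hydraulic diameter D_h = 4A/P = D_o - D_i = 0.184 - 0.09816 = 0.08584 m.
Re = ρVD_h/μ = 1.132·2.316·0.08584/1.8e-05 = 1.25e+04.
ε/D_h = 0.00019/0.08584 = 0.00221; Haaland gives 1/√f = -1.8 log₁₀[0.000264+0.000552] = 5.559, so f = 0.03236.
ΔP = f(L/D_h)(ρV²/2) = 0.03236·72.66/0.08584·3.036 = 83.17 Pa.
ΔP = 0.08317 kPa.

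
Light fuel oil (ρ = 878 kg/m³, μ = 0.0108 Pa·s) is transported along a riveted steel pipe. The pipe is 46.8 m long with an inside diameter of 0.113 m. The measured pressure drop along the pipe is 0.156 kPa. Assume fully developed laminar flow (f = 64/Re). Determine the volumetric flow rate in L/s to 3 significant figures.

For laminar flow, f = 64/Re with Re = ρVD/μ, so Darcy-Weisbach reduces to ΔP = 32μLV/D². Solving for V: V = ΔP·D²/(32μL) = 156·(0.113)²/(32·0.0108·46.8) = 0.1232 m/s.
Check: Re = ρVD/μ = 878·0.1232·0.113/0.0108 = 1131 < 2300, so the laminar assumption holds.
Q = V·A = 0.1232·(π/4·0.113²) = 0.001235 m³/s = 1.24 L/s.

Q ≈ 1.24 L/s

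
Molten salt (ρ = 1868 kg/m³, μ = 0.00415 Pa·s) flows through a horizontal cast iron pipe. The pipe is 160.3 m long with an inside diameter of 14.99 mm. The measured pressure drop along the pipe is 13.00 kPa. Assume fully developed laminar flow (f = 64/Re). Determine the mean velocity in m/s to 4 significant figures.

For laminar flow, f = 64/Re with Re = ρVD/μ, so Darcy-Weisbach reduces to ΔP = 32μLV/D². Solving for V: V = ΔP·D²/(32μL) = 1.3e+04·(0.01499)²/(32·0.00415·160.3) = 0.1372 m/s.
Check: Re = ρVD/μ = 1868·0.1372·0.01499/0.00415 = 925.9 < 2300, so the laminar assumption holds.

V ≈ 0.1372 m/s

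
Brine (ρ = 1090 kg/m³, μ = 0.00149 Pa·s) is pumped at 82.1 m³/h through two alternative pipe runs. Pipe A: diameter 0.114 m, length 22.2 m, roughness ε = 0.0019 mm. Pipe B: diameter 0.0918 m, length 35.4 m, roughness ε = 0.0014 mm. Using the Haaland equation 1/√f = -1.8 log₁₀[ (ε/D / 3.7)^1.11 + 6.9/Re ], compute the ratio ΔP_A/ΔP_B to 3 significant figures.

Pipe A: V = Q/A = 0.02281/0.01021 = 2.234 m/s; Re = 1.863e+05; ε/D = 1.67e-05; Haaland → f = 0.01581; ΔP_A = f(L/D)(ρV²/2) = 8378 Pa.
Pipe B: V = Q/A = 0.02281/0.006619 = 3.446 m/s; Re = 2.314e+05; ε/D = 1.53e-05; Haaland → f = 0.01517; ΔP_B = f(L/D)(ρV²/2) = 3.785e+04 Pa.
ΔP_A/ΔP_B = 8378/3.785e+04 = 0.221.

ΔP_A/ΔP_B ≈ 0.221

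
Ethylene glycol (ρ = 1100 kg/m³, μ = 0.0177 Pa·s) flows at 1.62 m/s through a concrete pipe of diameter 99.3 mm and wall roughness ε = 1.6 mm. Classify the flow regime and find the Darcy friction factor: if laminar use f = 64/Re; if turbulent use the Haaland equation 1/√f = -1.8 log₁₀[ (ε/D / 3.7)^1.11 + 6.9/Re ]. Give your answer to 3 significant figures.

f ≈ 0.0490

Re = ρVD/μ = 1100·1.62·0.0993/0.0177 = 9997.
Re > 4000 → turbulent. ε/D = 0.0016/0.0993 = 0.0161; Haaland: 1/√f = -1.8 log₁₀[0.00239 + 0.00069] = 4.519, so f = 0.04896.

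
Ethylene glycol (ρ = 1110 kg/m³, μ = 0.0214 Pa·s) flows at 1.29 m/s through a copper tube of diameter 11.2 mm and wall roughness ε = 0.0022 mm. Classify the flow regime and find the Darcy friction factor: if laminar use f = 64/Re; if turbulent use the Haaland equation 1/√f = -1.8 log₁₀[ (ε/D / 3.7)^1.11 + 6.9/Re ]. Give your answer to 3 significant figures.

Re = ρVD/μ = 1110·1.29·0.0112/0.0214 = 749.4.
Re < 2300 → laminar, so f = 64/Re = 0.0854 (roughness is irrelevant in laminar flow).

f ≈ 0.0854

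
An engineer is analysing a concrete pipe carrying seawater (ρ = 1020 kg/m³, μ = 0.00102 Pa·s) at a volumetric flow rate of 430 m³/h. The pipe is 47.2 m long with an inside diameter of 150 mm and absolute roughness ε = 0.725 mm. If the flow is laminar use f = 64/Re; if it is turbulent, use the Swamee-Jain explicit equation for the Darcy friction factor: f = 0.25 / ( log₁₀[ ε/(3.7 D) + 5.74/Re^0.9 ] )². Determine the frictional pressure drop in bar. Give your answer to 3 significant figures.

ΔP ≈ 2.22 bar

Q = 430 m³/h = 430/3600 = 0.1194 m³/s.
Cross-sectional area A = πD²/4 = π(0.15)²/4 = 0.01767 m²; mean velocity V = Q/A = 0.1194/0.01767 = 6.759 m/s.
Reynolds number Re = ρVD/μ = 1020 · 6.759 · 0.15 / 0.00102 = 1.014e+06.
Re > 4000 → turbulent. Relative roughness ε/D = 0.000725/0.15 = 0.00483. Swamee-Jain: f = 0.25/(log₁₀[0.00483/3.7 + 5.74/1.014e+06^0.9])² = 0.25/(log₁₀[0.00131 + 2.26e-05])² = 0.25/(-2.877)² = 0.03021.
Darcy-Weisbach: ΔP = f(L/D)(ρV²/2) = 0.03021·(47.2/0.15)·(1020·6.759²/2) = 0.03021·314.7·2.33e+04 = 2.215e+05 Pa.
ΔP = 2.215e+05 Pa = 2.22 bar.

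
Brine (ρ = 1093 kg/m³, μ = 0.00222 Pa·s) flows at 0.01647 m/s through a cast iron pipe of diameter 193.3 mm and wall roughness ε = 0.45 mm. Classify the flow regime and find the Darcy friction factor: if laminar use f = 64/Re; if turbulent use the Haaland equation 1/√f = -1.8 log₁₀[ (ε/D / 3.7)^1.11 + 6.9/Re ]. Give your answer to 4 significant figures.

Re = ρVD/μ = 1093·0.01647·0.1933/0.00222 = 1567.
Re < 2300 → laminar, so f = 64/Re = 0.04083 (roughness is irrelevant in laminar flow).

f ≈ 0.04083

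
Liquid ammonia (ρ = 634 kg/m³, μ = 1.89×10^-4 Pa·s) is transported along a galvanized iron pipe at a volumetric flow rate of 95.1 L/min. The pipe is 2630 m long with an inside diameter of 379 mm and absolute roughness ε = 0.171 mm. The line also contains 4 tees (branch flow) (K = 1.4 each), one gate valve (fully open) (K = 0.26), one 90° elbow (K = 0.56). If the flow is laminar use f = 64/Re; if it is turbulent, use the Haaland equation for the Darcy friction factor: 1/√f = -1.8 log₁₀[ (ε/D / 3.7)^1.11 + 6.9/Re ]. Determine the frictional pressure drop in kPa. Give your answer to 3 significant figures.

ΔP ≈ 0.0122 kPa

Q = 95.1 L/min = 95.1/60000 = 0.001585 m³/s.
Cross-sectional area A = πD²/4 = π(0.379)²/4 = 0.1128 m²; mean velocity V = Q/A = 0.001585/0.1128 = 0.01405 m/s.
Reynolds number Re = ρVD/μ = 634 · 0.01405 · 0.379 / 0.000189 = 1.786e+04.
Re > 4000 → turbulent. Relative roughness ε/D = 0.000171/0.379 = 0.000451. Haaland: 1/√f = -1.8 log₁₀[(0.000451/3.7)^1.11 + 6.9/1.786e+04] = -1.8 log₁₀[4.53e-05 + 0.000386] = 6.057, so f = 0.02726.
Total minor-loss coefficient ΣK = 4·1.4 + 1·0.26 + 1·0.56 = 6.42.
ΔP = [f·L/D + ΣK]·(ρV²/2) = [0.02726·2630/0.379 + 6.42]·(634·0.01405²/2) = [189.2 + 6.42]·0.06257 = 12.24 Pa.
ΔP = 12.24 Pa = 0.0122 kPa.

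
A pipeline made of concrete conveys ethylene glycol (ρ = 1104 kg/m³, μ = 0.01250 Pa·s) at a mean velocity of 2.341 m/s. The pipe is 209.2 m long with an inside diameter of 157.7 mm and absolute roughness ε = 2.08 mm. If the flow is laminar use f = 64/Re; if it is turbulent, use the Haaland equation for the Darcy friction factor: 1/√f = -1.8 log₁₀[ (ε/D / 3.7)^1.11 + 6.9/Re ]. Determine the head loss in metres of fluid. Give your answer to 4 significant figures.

Reynolds number Re = ρVD/μ = 1104 · 2.341 · 0.1577 / 0.0125 = 3.261e+04.
Re > 4000 → turbulent. Relative roughness ε/D = 0.00208/0.1577 = 0.0132. Haaland: 1/√f = -1.8 log₁₀[(0.0132/3.7)^1.11 + 6.9/3.261e+04] = -1.8 log₁₀[0.00192 + 0.000212] = 4.809, so f = 0.04324.
Darcy-Weisbach: ΔP = f(L/D)(ρV²/2) = 0.04324·(209.2/0.1577)·(1104·2.341²/2) = 0.04324·1327·3025 = 1.735e+05 Pa.
Head loss h_f = ΔP/(ρg) = 1.735e+05/(1104·9.81) = 16.02 m.

h_f ≈ 16.02 m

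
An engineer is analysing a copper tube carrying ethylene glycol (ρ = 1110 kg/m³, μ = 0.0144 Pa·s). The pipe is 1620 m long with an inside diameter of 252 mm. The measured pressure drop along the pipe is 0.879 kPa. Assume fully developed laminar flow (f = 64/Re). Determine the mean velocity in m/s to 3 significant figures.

For laminar flow, f = 64/Re with Re = ρVD/μ, so Darcy-Weisbach reduces to ΔP = 32μLV/D². Solving for V: V = ΔP·D²/(32μL) = 879·(0.252)²/(32·0.0144·1620) = 0.07478 m/s.
Check: Re = ρVD/μ = 1110·0.07478·0.252/0.0144 = 1453 < 2300, so the laminar assumption holds.

V ≈ 0.0748 m/s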